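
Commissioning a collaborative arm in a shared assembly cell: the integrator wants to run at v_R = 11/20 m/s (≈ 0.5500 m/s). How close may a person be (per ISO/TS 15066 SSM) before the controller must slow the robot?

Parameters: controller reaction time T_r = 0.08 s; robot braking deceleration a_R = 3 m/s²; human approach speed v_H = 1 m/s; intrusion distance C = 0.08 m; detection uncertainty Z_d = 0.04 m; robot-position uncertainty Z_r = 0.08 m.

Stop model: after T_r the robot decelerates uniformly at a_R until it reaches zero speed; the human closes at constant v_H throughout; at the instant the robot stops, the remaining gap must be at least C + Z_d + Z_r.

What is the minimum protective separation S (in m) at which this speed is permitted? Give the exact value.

braking lasts T_s = (11/20)/3 = 0.1833 s
robot in T_r: 0.5500·0.0800 = 0.0440 m
robot under decel: 0.5500²/(2·3.0000) = 0.0504 m
human over T_r+T_s: 1.0000·(0.0800+0.1833) = 0.2633 m
C+Z_d+Z_r = 0.0800+0.0400+0.0800 = 0.2000 m
S_min ≈ 0.0440+0.0504+0.2633+0.2000  ⇒  S_min = 2231/4000 m

S_min = 2231/4000 m = 0.5577 m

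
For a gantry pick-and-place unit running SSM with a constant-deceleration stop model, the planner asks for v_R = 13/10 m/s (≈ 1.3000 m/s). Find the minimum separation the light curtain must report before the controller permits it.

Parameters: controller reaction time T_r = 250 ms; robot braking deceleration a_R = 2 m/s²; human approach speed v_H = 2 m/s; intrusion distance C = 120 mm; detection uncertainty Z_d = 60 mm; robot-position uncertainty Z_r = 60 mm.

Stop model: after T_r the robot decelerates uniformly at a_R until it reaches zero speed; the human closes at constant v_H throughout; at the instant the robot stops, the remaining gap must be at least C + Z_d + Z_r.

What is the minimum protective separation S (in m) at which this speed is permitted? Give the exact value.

braking lasts T_s = (13/10)/2 = 0.6500 s
robot in T_r: 1.3000·0.2500 = 0.3250 m
robot covers 1.3000·0.6500 − ½·2.0000·0.6500² = 0.4225 m while stopping
human over T_r+T_s: 2.0000·(0.2500+0.6500) = 1.8000 m
C+Z_d+Z_r = 0.1200+0.0600+0.0600 = 0.2400 m
S_min ≈ 0.3250+0.4225+1.8000+0.2400  ⇒  S_min = 223/80 m

S_min = 223/80 m = 2.7875 m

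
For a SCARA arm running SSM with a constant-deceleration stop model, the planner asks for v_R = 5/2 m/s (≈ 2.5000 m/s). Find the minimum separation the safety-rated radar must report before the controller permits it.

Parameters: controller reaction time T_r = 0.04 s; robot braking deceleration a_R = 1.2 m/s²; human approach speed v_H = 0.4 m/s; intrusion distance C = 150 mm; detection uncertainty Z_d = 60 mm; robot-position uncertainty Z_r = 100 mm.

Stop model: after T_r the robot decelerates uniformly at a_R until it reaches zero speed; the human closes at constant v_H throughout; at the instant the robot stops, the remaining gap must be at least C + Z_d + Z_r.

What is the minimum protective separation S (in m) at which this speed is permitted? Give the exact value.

S_min = 7727/2000 m = 3.8635 m

braking lasts T_s = (5/2)/(6/5) = 2.0833 s
robot in T_r: 2.5000·0.0400 = 0.1000 m
robot covers 2.5000·2.0833 − ½·1.2000·2.0833² = 2.6042 m while stopping
person approaches 0.4000·(0.0400+2.0833) = 0.8493 m
C+Z_d+Z_r = 0.1500+0.0600+0.1000 = 0.3100 m
S_min ≈ 0.1000+2.6042+0.8493+0.3100  ⇒  S_min = 7727/2000 m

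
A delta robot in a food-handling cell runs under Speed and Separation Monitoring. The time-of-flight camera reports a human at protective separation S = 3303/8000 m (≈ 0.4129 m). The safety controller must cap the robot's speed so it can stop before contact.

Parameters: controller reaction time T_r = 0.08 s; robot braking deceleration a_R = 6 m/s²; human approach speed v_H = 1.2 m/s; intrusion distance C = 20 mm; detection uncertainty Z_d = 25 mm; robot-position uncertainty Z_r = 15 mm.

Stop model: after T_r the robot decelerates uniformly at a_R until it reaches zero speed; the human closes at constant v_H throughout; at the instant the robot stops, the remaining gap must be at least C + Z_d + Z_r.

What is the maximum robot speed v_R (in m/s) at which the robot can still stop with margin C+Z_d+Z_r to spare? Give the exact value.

v_R_max = 3/4 m/s = 0.7500 m/s

collect terms ⇒ (1/12)·v_R² + (7/25)·v_R + (-411/1600) = 0
  disc = (7/25)² − 4·(1/12)·(-411/1600) = 6561/40000 ; √disc = 81/200
  v_R = (−(7/25) + 81/200) / (2·(1/12)) = 3/4 m/s
check:
braking lasts T_s = (3/4)/6 = 0.1250 s
robot in T_r: 0.7500·0.0800 = 0.0600 m
braking distance = 0.7500²/(2·6.0000) = 0.0469 m
human over T_r+T_s: 1.2000·(0.0800+0.1250) = 0.2460 m
C+Z_d+Z_r = 0.0200+0.0250+0.0150 = 0.0600 m
sum ≈ 0.0600+0.0469+0.2460+0.0600 ≈ 0.4129 m = S ✓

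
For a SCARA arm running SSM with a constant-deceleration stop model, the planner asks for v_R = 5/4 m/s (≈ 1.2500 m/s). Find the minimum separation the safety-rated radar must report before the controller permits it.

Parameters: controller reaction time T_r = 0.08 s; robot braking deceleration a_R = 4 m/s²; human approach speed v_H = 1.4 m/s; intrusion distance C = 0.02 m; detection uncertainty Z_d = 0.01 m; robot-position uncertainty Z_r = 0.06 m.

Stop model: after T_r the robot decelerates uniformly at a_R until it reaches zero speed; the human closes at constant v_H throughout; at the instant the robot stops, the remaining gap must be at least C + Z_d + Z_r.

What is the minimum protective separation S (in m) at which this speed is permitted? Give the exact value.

S_min = 14957/16000 m = 0.9348 m

braking lasts T_s = (5/4)/4 = 0.3125 s
robot in T_r: 1.2500·0.0800 = 0.1000 m
braking distance = 1.2500²/(2·4.0000) = 0.1953 m
person approaches 1.4000·(0.0800+0.3125) = 0.5495 m
margins: 0.0200+0.0100+0.0600 = 0.0900 m
S_min ≈ 0.1000+0.1953+0.5495+0.0900  ⇒  S_min = 14957/16000 m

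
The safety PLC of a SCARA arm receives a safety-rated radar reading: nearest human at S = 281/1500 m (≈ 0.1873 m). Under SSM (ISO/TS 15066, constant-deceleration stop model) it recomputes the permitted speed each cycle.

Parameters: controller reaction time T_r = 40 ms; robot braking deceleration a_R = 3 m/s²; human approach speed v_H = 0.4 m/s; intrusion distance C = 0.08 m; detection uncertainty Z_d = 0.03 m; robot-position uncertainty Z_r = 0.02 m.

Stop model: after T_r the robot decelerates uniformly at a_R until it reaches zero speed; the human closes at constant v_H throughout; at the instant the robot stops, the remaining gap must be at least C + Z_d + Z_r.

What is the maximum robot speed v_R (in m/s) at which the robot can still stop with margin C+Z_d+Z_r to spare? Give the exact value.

collect terms ⇒ (1/6)·v_R² + (13/75)·v_R + (-31/750) = 0
  disc = (13/75)² − 4·(1/6)·(-31/750) = 36/625 ; √disc = 6/25
  v_R = (−(13/75) + 6/25) / (2·(1/6)) = 1/5 m/s
check:
stop time T_s = (1/5)/3 = 0.0667 s
reaction-phase robot travel = 0.2000·0.0400 = 0.0080 m
braking distance = 0.2000²/(2·3.0000) = 0.0067 m
person approaches 0.4000·(0.0400+0.0667) = 0.0427 m
C+Z_d+Z_r = 0.0800+0.0300+0.0200 = 0.1300 m
sum ≈ 0.0080+0.0067+0.0427+0.1300 ≈ 0.1873 m = S ✓

v_R_max = 1/5 m/s = 0.2000 m/s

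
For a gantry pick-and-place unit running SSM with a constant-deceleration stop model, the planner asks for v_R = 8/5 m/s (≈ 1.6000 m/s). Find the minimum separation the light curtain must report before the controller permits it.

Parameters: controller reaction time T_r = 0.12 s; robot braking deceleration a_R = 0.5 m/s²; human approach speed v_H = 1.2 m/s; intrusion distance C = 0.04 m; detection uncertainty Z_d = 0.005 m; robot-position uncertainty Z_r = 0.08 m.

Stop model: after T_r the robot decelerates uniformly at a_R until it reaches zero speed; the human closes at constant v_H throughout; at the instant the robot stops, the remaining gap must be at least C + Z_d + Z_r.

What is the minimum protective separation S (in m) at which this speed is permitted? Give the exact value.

T_s = v_R/a_R = (8/5)/(1/2) = 3.2000 s
reaction-phase robot travel = 1.6000·0.1200 = 0.1920 m
robot under decel: 1.6000²/(2·0.5000) = 2.5600 m
person approaches 1.2000·(0.1200+3.2000) = 3.9840 m
C+Z_d+Z_r = 0.0400+0.0050+0.0800 = 0.1250 m
S_min ≈ 0.1920+2.5600+3.9840+0.1250  ⇒  S_min = 6861/1000 m

S_min = 6861/1000 m = 6.8610 m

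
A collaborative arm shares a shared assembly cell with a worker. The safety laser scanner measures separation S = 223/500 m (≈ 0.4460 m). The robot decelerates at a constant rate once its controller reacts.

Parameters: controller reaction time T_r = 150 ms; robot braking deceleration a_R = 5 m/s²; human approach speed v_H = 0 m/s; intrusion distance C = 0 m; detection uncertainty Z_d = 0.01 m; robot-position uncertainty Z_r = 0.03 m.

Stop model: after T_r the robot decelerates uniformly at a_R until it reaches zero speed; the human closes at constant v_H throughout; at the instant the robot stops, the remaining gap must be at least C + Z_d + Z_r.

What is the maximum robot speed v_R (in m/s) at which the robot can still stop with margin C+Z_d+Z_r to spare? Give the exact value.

v_R_max = 7/5 m/s = 1.4000 m/s

quadratic (1/10)·v² + (3/20)·v + (-203/500) = 0
  disc = (3/20)² − 4·(1/10)·(-203/500) = 1849/10000 ; √disc = 43/100
  v_R = (−(3/20) + 43/100) / (2·(1/10)) = 7/5 m/s
check:
T_s = v_R/a_R = (7/5)/5 = 0.2800 s
robot in T_r: 1.4000·0.1500 = 0.2100 m
robot under decel: 1.4000²/(2·5.0000) = 0.1960 m
human closes 0.0000·0.4300 = 0.0000 m
residual clearance needed = 0.0000+0.0100+0.0300 = 0.0400 m
sum ≈ 0.2100+0.1960+0.0000+0.0400 ≈ 0.4460 m = S ✓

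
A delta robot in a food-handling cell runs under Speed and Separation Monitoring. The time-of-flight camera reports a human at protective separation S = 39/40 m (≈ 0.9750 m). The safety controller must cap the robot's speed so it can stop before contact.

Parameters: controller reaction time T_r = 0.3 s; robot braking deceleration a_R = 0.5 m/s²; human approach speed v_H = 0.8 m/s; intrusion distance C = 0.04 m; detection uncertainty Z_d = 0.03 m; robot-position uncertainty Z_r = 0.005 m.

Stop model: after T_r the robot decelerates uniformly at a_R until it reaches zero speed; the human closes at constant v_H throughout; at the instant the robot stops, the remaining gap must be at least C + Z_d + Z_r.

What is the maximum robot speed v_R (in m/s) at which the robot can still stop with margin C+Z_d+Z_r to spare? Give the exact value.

collect terms ⇒ (1)·v_R² + (19/10)·v_R + (-33/50) = 0
  disc = (19/10)² − 4·(1)·(-33/50) = 25/4 ; √disc = 5/2
  v_R = (−(19/10) + 5/2) / (2·(1)) = 3/10 m/s
check:
stop time T_s = (3/10)/(1/2) = 0.6000 s
robot in T_r: 0.3000·0.3000 = 0.0900 m
braking distance = 0.3000²/(2·0.5000) = 0.0900 m
human over T_r+T_s: 0.8000·(0.3000+0.6000) = 0.7200 m
residual clearance needed = 0.0400+0.0300+0.0050 = 0.0750 m
sum ≈ 0.0900+0.0900+0.7200+0.0750 ≈ 0.9750 m = S ✓

v_R_max = 3/10 m/s = 0.3000 m/s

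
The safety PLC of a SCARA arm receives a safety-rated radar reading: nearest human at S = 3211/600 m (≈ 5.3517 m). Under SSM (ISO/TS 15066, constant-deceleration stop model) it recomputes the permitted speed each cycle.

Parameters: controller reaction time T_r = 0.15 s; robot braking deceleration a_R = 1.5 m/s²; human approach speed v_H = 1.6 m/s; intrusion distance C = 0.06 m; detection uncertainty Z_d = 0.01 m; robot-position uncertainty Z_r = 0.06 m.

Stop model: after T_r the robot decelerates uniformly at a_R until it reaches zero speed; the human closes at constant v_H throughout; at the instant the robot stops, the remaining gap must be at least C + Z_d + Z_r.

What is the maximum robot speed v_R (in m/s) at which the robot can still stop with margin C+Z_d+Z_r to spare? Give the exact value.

quadratic (1/3)·v² + (73/60)·v + (-2989/600) = 0
  disc = (73/60)² − 4·(1/3)·(-2989/600) = 3249/400 ; √disc = 57/20
  v_R = (−(73/60) + 57/20) / (2·(1/3)) = 49/20 m/s
check:
stop time T_s = (49/20)/(3/2) = 1.6333 s
robot covers v_R·T_r = 2.4500·0.1500 = 0.3675 m before braking
braking distance = 2.4500²/(2·1.5000) = 2.0008 m
human closes 1.6000·1.7833 = 2.8533 m
margins: 0.0600+0.0100+0.0600 = 0.1300 m
sum ≈ 0.3675+2.0008+2.8533+0.1300 ≈ 5.3517 m = S ✓

v_R_max = 49/20 m/s = 2.4500 m/s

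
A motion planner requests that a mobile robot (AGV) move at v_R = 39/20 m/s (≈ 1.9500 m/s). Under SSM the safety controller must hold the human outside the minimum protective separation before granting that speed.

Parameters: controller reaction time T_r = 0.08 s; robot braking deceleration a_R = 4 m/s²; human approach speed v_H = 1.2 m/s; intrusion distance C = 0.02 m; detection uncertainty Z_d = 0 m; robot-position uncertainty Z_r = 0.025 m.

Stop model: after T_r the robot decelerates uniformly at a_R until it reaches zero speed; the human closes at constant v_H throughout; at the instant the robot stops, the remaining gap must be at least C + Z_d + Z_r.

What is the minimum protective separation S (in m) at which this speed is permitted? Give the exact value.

S_min = 21717/16000 m = 1.3573 m

T_s = v_R/a_R = (39/20)/4 = 0.4875 s
robot covers v_R·T_r = 1.9500·0.0800 = 0.1560 m before braking
robot covers 1.9500·0.4875 − ½·4.0000·0.4875² = 0.4753 m while stopping
human closes 1.2000·0.5675 = 0.6810 m
C+Z_d+Z_r = 0.0200+0.0000+0.0250 = 0.0450 m
S_min ≈ 0.1560+0.4753+0.6810+0.0450  ⇒  S_min = 21717/16000 m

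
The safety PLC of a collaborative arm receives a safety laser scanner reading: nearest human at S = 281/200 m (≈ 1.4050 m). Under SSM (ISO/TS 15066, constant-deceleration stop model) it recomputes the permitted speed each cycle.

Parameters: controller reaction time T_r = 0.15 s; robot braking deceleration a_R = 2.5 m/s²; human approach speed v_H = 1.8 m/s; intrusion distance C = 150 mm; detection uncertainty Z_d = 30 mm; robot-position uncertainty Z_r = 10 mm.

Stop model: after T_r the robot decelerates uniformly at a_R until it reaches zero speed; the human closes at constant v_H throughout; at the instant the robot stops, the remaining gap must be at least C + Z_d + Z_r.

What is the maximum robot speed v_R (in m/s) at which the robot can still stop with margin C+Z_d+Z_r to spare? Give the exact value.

at the boundary: (1/5)·v² + (87/100)·v + (-189/200) = 0
  disc = (87/100)² − 4·(1/5)·(-189/200) = 15129/10000 ; √disc = 123/100
  v_R = (−(87/100) + 123/100) / (2·(1/5)) = 9/10 m/s
check:
braking lasts T_s = (9/10)/(5/2) = 0.3600 s
robot covers v_R·T_r = 0.9000·0.1500 = 0.1350 m before braking
robot covers 0.9000·0.3600 − ½·2.5000·0.3600² = 0.1620 m while stopping
person approaches 1.8000·(0.1500+0.3600) = 0.9180 m
margins: 0.1500+0.0300+0.0100 = 0.1900 m
sum ≈ 0.1350+0.1620+0.9180+0.1900 ≈ 1.4050 m = S ✓

v_R_max = 9/10 m/s = 0.9000 m/s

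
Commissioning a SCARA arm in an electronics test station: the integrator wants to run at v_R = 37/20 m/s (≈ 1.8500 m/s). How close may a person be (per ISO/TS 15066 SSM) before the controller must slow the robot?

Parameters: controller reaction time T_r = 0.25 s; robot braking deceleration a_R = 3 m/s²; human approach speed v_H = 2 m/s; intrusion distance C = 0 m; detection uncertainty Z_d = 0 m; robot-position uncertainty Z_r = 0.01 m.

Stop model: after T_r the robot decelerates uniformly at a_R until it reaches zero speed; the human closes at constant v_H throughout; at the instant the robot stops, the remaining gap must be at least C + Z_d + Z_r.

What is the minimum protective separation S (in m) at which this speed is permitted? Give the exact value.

braking lasts T_s = (37/20)/3 = 0.6167 s
reaction-phase robot travel = 1.8500·0.2500 = 0.4625 m
robot covers 1.8500·0.6167 − ½·3.0000·0.6167² = 0.5704 m while stopping
human closes 2.0000·0.8667 = 1.7333 m
C+Z_d+Z_r = 0.0000+0.0000+0.0100 = 0.0100 m
S_min ≈ 0.4625+0.5704+1.7333+0.0100  ⇒  S_min = 2221/800 m

S_min = 2221/800 m = 2.7763 m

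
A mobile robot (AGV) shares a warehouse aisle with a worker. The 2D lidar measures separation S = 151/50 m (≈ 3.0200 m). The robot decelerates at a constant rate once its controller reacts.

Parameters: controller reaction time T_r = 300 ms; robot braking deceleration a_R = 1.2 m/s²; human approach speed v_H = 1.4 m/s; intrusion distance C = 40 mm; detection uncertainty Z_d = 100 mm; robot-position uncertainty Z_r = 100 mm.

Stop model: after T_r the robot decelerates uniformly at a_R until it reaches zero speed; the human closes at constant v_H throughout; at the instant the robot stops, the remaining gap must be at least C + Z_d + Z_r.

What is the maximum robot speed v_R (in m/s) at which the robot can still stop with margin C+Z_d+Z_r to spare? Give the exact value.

at the boundary: (5/12)·v² + (22/15)·v + (-59/25) = 0
  disc = (22/15)² − 4·(5/12)·(-59/25) = 1369/225 ; √disc = 37/15
  v_R = (−(22/15) + 37/15) / (2·(5/12)) = 6/5 m/s
check:
T_s = v_R/a_R = (6/5)/(6/5) = 1.0000 s
reaction-phase robot travel = 1.2000·0.3000 = 0.3600 m
robot covers 1.2000·1.0000 − ½·1.2000·1.0000² = 0.6000 m while stopping
person approaches 1.4000·(0.3000+1.0000) = 1.8200 m
residual clearance needed = 0.0400+0.1000+0.1000 = 0.2400 m
sum ≈ 0.3600+0.6000+1.8200+0.2400 ≈ 3.0200 m = S ✓

v_R_max = 6/5 m/s = 1.2000 m/s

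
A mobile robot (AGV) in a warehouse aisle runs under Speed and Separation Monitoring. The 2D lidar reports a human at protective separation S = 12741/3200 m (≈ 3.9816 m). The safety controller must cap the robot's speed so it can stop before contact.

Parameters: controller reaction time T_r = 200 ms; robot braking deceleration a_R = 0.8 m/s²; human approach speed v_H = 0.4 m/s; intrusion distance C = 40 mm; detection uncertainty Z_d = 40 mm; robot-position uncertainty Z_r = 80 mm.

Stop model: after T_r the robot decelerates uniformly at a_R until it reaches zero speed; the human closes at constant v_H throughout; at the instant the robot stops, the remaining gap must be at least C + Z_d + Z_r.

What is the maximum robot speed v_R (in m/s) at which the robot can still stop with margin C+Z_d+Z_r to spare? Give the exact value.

collect terms ⇒ (5/8)·v_R² + (7/10)·v_R + (-11973/3200) = 0
  disc = (7/10)² − 4·(5/8)·(-11973/3200) = 63001/6400 ; √disc = 251/80
  v_R = (−(7/10) + 251/80) / (2·(5/8)) = 39/20 m/s
check:
T_s = v_R/a_R = (39/20)/(4/5) = 2.4375 s
reaction-phase robot travel = 1.9500·0.2000 = 0.3900 m
robot covers 1.9500·2.4375 − ½·0.8000·2.4375² = 2.3766 m while stopping
person approaches 0.4000·(0.2000+2.4375) = 1.0550 m
residual clearance needed = 0.0400+0.0400+0.0800 = 0.1600 m
sum ≈ 0.3900+2.3766+1.0550+0.1600 ≈ 3.9816 m = S ✓

v_R_max = 39/20 m/s = 1.9500 m/s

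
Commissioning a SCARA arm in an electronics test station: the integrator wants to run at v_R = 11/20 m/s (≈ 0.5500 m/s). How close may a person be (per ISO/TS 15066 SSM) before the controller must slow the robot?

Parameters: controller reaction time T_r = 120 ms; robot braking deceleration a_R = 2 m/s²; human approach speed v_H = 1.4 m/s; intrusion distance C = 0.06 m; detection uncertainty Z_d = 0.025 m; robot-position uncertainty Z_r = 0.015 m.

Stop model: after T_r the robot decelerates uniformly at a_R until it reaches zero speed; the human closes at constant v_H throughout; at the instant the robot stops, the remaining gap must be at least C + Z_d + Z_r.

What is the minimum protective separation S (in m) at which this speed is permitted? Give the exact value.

S_min = 6357/8000 m = 0.7946 m

stop time T_s = (11/20)/2 = 0.2750 s
robot in T_r: 0.5500·0.1200 = 0.0660 m
robot covers 0.5500·0.2750 − ½·2.0000·0.2750² = 0.0756 m while stopping
human over T_r+T_s: 1.4000·(0.1200+0.2750) = 0.5530 m
C+Z_d+Z_r = 0.0600+0.0250+0.0150 = 0.1000 m
S_min ≈ 0.0660+0.0756+0.5530+0.1000  ⇒  S_min = 6357/8000 m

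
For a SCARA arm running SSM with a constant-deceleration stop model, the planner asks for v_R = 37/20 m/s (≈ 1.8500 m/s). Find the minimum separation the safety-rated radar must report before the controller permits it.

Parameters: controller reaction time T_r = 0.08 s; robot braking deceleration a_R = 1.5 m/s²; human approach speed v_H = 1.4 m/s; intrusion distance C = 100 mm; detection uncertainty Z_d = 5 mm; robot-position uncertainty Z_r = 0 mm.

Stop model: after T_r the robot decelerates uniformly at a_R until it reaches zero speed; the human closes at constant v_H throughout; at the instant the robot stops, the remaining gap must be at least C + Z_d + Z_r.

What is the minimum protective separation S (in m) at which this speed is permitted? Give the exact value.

S_min = 1293/400 m = 3.2325 m

braking lasts T_s = (37/20)/(3/2) = 1.2333 s
reaction-phase robot travel = 1.8500·0.0800 = 0.1480 m
braking distance = 1.8500²/(2·1.5000) = 1.1408 m
human closes 1.4000·1.3133 = 1.8387 m
margins: 0.1000+0.0050+0.0000 = 0.1050 m
S_min ≈ 0.1480+1.1408+1.8387+0.1050  ⇒  S_min = 1293/400 m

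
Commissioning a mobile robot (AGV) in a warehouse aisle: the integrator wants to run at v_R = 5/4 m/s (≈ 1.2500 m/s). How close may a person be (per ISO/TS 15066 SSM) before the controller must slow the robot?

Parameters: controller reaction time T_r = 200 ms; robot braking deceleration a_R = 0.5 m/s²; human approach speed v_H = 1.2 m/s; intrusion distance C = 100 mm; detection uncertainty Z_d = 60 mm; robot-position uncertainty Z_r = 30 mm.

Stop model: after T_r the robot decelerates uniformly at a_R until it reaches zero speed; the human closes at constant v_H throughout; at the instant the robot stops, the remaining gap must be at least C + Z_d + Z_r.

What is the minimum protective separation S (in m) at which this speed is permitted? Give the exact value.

S_min = 2097/400 m = 5.2425 m

stop time T_s = (5/4)/(1/2) = 2.5000 s
robot in T_r: 1.2500·0.2000 = 0.2500 m
robot under decel: 1.2500²/(2·0.5000) = 1.5625 m
human closes 1.2000·2.7000 = 3.2400 m
residual clearance needed = 0.1000+0.0600+0.0300 = 0.1900 m
S_min ≈ 0.2500+1.5625+3.2400+0.1900  ⇒  S_min = 2097/400 m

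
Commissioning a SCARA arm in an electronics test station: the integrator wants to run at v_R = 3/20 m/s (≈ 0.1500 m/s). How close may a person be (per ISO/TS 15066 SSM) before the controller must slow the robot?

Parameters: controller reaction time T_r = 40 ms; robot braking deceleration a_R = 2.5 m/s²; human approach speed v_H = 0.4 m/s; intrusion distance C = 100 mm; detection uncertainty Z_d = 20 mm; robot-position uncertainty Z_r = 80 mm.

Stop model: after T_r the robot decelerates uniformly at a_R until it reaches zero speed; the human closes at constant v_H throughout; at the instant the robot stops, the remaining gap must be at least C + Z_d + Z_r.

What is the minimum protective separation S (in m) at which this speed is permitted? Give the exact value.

S_min = 501/2000 m = 0.2505 m

braking lasts T_s = (3/20)/(5/2) = 0.0600 s
reaction-phase robot travel = 0.1500·0.0400 = 0.0060 m
robot under decel: 0.1500²/(2·2.5000) = 0.0045 m
person approaches 0.4000·(0.0400+0.0600) = 0.0400 m
C+Z_d+Z_r = 0.1000+0.0200+0.0800 = 0.2000 m
S_min ≈ 0.0060+0.0045+0.0400+0.2000  ⇒  S_min = 501/2000 m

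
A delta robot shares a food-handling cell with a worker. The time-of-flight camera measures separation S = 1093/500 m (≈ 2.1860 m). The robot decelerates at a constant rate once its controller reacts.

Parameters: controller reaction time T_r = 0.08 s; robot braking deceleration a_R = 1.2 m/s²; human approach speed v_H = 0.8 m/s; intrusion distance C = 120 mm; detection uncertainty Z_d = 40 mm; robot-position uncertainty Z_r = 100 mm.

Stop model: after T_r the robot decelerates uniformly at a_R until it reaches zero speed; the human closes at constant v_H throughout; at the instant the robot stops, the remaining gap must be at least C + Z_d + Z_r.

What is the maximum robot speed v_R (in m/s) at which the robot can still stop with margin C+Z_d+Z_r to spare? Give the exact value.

collect terms ⇒ (5/12)·v_R² + (56/75)·v_R + (-931/500) = 0
  disc = (56/75)² − 4·(5/12)·(-931/500) = 82369/22500 ; √disc = 287/150
  v_R = (−(56/75) + 287/150) / (2·(5/12)) = 7/5 m/s
check:
stop time T_s = (7/5)/(6/5) = 1.1667 s
robot covers v_R·T_r = 1.4000·0.0800 = 0.1120 m before braking
robot covers 1.4000·1.1667 − ½·1.2000·1.1667² = 0.8167 m while stopping
person approaches 0.8000·(0.0800+1.1667) = 0.9973 m
C+Z_d+Z_r = 0.1200+0.0400+0.1000 = 0.2600 m
sum ≈ 0.1120+0.8167+0.9973+0.2600 ≈ 2.1860 m = S ✓

v_R_max = 7/5 m/s = 1.4000 m/s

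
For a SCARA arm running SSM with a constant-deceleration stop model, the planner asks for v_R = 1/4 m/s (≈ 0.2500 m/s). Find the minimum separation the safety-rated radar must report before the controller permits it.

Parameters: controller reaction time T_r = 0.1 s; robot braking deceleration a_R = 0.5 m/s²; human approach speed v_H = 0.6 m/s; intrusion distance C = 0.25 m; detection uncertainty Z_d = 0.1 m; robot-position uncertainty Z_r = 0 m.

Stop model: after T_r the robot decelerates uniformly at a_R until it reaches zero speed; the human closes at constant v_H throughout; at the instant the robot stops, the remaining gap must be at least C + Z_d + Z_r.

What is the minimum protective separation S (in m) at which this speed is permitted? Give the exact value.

T_s = v_R/a_R = (1/4)/(1/2) = 0.5000 s
robot covers v_R·T_r = 0.2500·0.1000 = 0.0250 m before braking
robot under decel: 0.2500²/(2·0.5000) = 0.0625 m
human closes 0.6000·0.6000 = 0.3600 m
margins: 0.2500+0.1000+0.0000 = 0.3500 m
S_min ≈ 0.0250+0.0625+0.3600+0.3500  ⇒  S_min = 319/400 m

S_min = 319/400 m = 0.7975 m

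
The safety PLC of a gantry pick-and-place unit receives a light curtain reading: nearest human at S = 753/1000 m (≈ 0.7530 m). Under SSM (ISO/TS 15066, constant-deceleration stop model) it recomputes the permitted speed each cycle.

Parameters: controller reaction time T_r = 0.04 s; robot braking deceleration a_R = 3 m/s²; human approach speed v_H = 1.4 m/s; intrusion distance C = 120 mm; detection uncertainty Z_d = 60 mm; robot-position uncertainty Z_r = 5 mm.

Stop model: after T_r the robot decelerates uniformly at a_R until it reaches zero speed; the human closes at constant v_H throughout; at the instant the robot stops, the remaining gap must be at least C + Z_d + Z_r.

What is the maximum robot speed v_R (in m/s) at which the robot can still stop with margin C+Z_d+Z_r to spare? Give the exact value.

quadratic (1/6)·v² + (38/75)·v + (-64/125) = 0
  disc = (38/75)² − 4·(1/6)·(-64/125) = 3364/5625 ; √disc = 58/75
  v_R = (−(38/75) + 58/75) / (2·(1/6)) = 4/5 m/s
check:
T_s = v_R/a_R = (4/5)/3 = 0.2667 s
robot in T_r: 0.8000·0.0400 = 0.0320 m
robot under decel: 0.8000²/(2·3.0000) = 0.1067 m
person approaches 1.4000·(0.0400+0.2667) = 0.4293 m
C+Z_d+Z_r = 0.1200+0.0600+0.0050 = 0.1850 m
sum ≈ 0.0320+0.1067+0.4293+0.1850 ≈ 0.7530 m = S ✓

v_R_max = 4/5 m/s = 0.8000 m/s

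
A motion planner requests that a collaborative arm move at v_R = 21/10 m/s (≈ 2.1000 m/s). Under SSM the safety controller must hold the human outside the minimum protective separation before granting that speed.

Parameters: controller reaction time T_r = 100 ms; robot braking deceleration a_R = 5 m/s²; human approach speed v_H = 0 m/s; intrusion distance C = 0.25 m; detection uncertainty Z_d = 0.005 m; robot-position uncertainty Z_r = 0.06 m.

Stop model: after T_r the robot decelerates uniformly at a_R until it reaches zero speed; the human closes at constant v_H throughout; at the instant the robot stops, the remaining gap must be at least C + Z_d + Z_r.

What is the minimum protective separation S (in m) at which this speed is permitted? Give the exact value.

S_min = 483/500 m = 0.9660 m

T_s = v_R/a_R = (21/10)/5 = 0.4200 s
robot in T_r: 2.1000·0.1000 = 0.2100 m
robot under decel: 2.1000²/(2·5.0000) = 0.4410 m
person approaches 0.0000·(0.1000+0.4200) = 0.0000 m
margins: 0.2500+0.0050+0.0600 = 0.3150 m
S_min ≈ 0.2100+0.4410+0.0000+0.3150  ⇒  S_min = 483/500 m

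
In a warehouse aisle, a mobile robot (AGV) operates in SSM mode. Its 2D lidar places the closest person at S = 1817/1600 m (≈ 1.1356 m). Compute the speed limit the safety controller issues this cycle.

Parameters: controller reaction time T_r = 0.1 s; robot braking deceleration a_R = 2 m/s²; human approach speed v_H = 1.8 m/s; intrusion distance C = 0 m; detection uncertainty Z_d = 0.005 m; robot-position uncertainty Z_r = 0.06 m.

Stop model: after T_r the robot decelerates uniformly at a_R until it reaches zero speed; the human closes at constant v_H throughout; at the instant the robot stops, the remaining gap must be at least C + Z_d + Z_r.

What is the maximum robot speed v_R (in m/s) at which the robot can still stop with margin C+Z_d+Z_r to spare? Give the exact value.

v_R_max = 3/4 m/s = 0.7500 m/s

collect terms ⇒ (1/4)·v_R² + (1)·v_R + (-57/64) = 0
  disc = (1)² − 4·(1/4)·(-57/64) = 121/64 ; √disc = 11/8
  v_R = (−(1) + 11/8) / (2·(1/4)) = 3/4 m/s
check:
braking lasts T_s = (3/4)/2 = 0.3750 s
robot in T_r: 0.7500·0.1000 = 0.0750 m
braking distance = 0.7500²/(2·2.0000) = 0.1406 m
human closes 1.8000·0.4750 = 0.8550 m
C+Z_d+Z_r = 0.0000+0.0050+0.0600 = 0.0650 m
sum ≈ 0.0750+0.1406+0.8550+0.0650 ≈ 1.1356 m = S ✓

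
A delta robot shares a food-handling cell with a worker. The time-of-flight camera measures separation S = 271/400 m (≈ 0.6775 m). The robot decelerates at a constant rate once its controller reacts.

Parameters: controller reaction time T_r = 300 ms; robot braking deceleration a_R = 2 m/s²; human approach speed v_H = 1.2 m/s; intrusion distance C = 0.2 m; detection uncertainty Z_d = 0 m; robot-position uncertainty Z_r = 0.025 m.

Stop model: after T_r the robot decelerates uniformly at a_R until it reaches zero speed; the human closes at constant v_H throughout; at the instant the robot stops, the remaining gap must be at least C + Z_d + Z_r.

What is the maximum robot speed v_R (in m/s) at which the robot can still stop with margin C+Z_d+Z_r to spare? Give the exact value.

v_R_max = 1/10 m/s = 0.1000 m/s

collect terms ⇒ (1/4)·v_R² + (9/10)·v_R + (-37/400) = 0
  disc = (9/10)² − 4·(1/4)·(-37/400) = 361/400 ; √disc = 19/20
  v_R = (−(9/10) + 19/20) / (2·(1/4)) = 1/10 m/s
check:
stop time T_s = (1/10)/2 = 0.0500 s
reaction-phase robot travel = 0.1000·0.3000 = 0.0300 m
robot under decel: 0.1000²/(2·2.0000) = 0.0025 m
human closes 1.2000·0.3500 = 0.4200 m
residual clearance needed = 0.2000+0.0000+0.0250 = 0.2250 m
sum ≈ 0.0300+0.0025+0.4200+0.2250 ≈ 0.6775 m = S ✓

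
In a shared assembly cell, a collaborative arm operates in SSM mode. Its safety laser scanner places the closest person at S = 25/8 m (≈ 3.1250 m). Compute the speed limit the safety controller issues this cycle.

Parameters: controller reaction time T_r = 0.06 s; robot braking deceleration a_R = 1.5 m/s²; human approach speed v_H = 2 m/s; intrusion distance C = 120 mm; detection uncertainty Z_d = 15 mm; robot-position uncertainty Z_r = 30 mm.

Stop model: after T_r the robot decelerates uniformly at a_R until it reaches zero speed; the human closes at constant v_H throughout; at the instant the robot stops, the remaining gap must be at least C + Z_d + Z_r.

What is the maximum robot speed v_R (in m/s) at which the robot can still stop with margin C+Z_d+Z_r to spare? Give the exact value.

collect terms ⇒ (1/3)·v_R² + (209/150)·v_R + (-71/25) = 0
  disc = (209/150)² − 4·(1/3)·(-71/25) = 128881/22500 ; √disc = 359/150
  v_R = (−(209/150) + 359/150) / (2·(1/3)) = 3/2 m/s
check:
T_s = v_R/a_R = (3/2)/(3/2) = 1.0000 s
reaction-phase robot travel = 1.5000·0.0600 = 0.0900 m
braking distance = 1.5000²/(2·1.5000) = 0.7500 m
human closes 2.0000·1.0600 = 2.1200 m
margins: 0.1200+0.0150+0.0300 = 0.1650 m
sum ≈ 0.0900+0.7500+2.1200+0.1650 ≈ 3.1250 m = S ✓

v_R_max = 3/2 m/s = 1.5000 m/s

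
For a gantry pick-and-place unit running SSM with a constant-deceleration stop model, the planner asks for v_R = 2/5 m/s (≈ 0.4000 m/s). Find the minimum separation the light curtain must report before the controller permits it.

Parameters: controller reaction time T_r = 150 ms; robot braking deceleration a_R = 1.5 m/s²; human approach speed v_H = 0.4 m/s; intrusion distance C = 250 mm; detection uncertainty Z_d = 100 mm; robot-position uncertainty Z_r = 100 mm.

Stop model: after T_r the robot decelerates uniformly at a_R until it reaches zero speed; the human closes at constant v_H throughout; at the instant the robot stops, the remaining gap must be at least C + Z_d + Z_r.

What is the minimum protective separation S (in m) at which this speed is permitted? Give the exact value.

braking lasts T_s = (2/5)/(3/2) = 0.2667 s
robot covers v_R·T_r = 0.4000·0.1500 = 0.0600 m before braking
robot under decel: 0.4000²/(2·1.5000) = 0.0533 m
human closes 0.4000·0.4167 = 0.1667 m
margins: 0.2500+0.1000+0.1000 = 0.4500 m
S_min ≈ 0.0600+0.0533+0.1667+0.4500  ⇒  S_min = 73/100 m

S_min = 73/100 m = 0.7300 m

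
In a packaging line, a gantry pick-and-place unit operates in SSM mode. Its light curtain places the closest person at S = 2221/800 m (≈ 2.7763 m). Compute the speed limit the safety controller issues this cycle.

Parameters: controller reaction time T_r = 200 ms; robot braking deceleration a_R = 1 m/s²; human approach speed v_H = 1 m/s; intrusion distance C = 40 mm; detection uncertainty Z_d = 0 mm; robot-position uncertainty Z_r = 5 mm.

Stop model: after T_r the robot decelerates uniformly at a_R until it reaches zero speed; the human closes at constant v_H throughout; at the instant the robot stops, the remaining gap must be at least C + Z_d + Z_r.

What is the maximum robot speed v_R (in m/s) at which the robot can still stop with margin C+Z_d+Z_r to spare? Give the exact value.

v_R_max = 27/20 m/s = 1.3500 m/s

at the boundary: (1/2)·v² + (6/5)·v + (-81/32) = 0
  disc = (6/5)² − 4·(1/2)·(-81/32) = 2601/400 ; √disc = 51/20
  v_R = (−(6/5) + 51/20) / (2·(1/2)) = 27/20 m/s
check:
braking lasts T_s = (27/20)/1 = 1.3500 s
reaction-phase robot travel = 1.3500·0.2000 = 0.2700 m
braking distance = 1.3500²/(2·1.0000) = 0.9113 m
person approaches 1.0000·(0.2000+1.3500) = 1.5500 m
residual clearance needed = 0.0400+0.0000+0.0050 = 0.0450 m
sum ≈ 0.2700+0.9113+1.5500+0.0450 ≈ 2.7763 m = S ✓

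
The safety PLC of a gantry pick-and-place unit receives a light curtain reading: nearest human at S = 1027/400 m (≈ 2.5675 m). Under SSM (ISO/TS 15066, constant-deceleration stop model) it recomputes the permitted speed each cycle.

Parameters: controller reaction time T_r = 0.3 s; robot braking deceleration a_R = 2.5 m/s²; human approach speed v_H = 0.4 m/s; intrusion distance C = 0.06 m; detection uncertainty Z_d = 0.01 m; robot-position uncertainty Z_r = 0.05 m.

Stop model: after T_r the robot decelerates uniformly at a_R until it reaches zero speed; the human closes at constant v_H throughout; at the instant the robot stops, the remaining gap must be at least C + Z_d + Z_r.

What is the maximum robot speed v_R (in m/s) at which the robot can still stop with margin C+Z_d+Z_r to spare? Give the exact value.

quadratic (1/5)·v² + (23/50)·v + (-931/400) = 0
  disc = (23/50)² − 4·(1/5)·(-931/400) = 1296/625 ; √disc = 36/25
  v_R = (−(23/50) + 36/25) / (2·(1/5)) = 49/20 m/s
check:
T_s = v_R/a_R = (49/20)/(5/2) = 0.9800 s
reaction-phase robot travel = 2.4500·0.3000 = 0.7350 m
robot under decel: 2.4500²/(2·2.5000) = 1.2005 m
human over T_r+T_s: 0.4000·(0.3000+0.9800) = 0.5120 m
C+Z_d+Z_r = 0.0600+0.0100+0.0500 = 0.1200 m
sum ≈ 0.7350+1.2005+0.5120+0.1200 ≈ 2.5675 m = S ✓

v_R_max = 49/20 m/s = 2.4500 m/s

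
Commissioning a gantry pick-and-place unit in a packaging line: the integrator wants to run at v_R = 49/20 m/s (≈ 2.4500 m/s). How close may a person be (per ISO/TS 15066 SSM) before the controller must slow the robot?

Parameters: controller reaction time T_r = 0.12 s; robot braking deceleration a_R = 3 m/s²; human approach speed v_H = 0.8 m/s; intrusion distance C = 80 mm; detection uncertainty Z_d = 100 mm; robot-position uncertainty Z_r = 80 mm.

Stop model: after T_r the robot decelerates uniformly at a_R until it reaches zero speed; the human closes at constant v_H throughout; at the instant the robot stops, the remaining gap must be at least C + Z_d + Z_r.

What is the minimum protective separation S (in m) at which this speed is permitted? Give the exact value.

S_min = 1843/800 m = 2.3037 m

braking lasts T_s = (49/20)/3 = 0.8167 s
reaction-phase robot travel = 2.4500·0.1200 = 0.2940 m
robot covers 2.4500·0.8167 − ½·3.0000·0.8167² = 1.0004 m while stopping
human over T_r+T_s: 0.8000·(0.1200+0.8167) = 0.7493 m
margins: 0.0800+0.1000+0.0800 = 0.2600 m
S_min ≈ 0.2940+1.0004+0.7493+0.2600  ⇒  S_min = 1843/800 m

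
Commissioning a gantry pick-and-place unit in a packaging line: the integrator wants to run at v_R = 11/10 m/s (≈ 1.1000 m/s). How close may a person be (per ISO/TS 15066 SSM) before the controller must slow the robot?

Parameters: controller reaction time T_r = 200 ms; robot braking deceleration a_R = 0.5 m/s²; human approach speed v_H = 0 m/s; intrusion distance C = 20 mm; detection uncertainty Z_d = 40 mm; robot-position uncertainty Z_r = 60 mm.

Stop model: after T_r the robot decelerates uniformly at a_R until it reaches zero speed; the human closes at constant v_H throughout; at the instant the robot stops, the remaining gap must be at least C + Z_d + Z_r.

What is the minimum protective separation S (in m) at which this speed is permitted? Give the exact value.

braking lasts T_s = (11/10)/(1/2) = 2.2000 s
reaction-phase robot travel = 1.1000·0.2000 = 0.2200 m
robot under decel: 1.1000²/(2·0.5000) = 1.2100 m
human over T_r+T_s: 0.0000·(0.2000+2.2000) = 0.0000 m
residual clearance needed = 0.0200+0.0400+0.0600 = 0.1200 m
S_min ≈ 0.2200+1.2100+0.0000+0.1200  ⇒  S_min = 31/20 m

S_min = 31/20 m = 1.5500 m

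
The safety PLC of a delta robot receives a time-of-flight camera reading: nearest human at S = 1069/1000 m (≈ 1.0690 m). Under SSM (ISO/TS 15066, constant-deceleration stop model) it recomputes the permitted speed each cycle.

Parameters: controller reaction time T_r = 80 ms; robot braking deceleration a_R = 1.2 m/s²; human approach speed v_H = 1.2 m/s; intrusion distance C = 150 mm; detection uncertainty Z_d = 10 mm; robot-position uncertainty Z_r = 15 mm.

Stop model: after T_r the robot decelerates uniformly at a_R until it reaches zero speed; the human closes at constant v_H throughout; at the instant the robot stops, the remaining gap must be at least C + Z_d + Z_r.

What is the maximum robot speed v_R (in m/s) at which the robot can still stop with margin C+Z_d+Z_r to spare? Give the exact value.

at the boundary: (5/12)·v² + (27/25)·v + (-399/500) = 0
  disc = (27/25)² − 4·(5/12)·(-399/500) = 6241/2500 ; √disc = 79/50
  v_R = (−(27/25) + 79/50) / (2·(5/12)) = 3/5 m/s
check:
stop time T_s = (3/5)/(6/5) = 0.5000 s
robot covers v_R·T_r = 0.6000·0.0800 = 0.0480 m before braking
robot under decel: 0.6000²/(2·1.2000) = 0.1500 m
person approaches 1.2000·(0.0800+0.5000) = 0.6960 m
residual clearance needed = 0.1500+0.0100+0.0150 = 0.1750 m
sum ≈ 0.0480+0.1500+0.6960+0.1750 ≈ 1.0690 m = S ✓

v_R_max = 3/5 m/s = 0.6000 m/s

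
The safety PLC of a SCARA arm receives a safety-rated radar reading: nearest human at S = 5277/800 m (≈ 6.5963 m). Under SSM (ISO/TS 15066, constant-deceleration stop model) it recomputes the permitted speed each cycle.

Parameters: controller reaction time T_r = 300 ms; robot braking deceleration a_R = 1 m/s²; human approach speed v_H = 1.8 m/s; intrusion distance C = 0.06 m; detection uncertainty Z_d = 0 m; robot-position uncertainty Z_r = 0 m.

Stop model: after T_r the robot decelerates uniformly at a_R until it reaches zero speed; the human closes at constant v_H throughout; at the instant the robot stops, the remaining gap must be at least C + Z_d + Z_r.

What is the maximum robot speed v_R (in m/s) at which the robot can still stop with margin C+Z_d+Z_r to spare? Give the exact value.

v_R_max = 39/20 m/s = 1.9500 m/s

at the boundary: (1/2)·v² + (21/10)·v + (-4797/800) = 0
  disc = (21/10)² − 4·(1/2)·(-4797/800) = 6561/400 ; √disc = 81/20
  v_R = (−(21/10) + 81/20) / (2·(1/2)) = 39/20 m/s
check:
braking lasts T_s = (39/20)/1 = 1.9500 s
reaction-phase robot travel = 1.9500·0.3000 = 0.5850 m
braking distance = 1.9500²/(2·1.0000) = 1.9013 m
person approaches 1.8000·(0.3000+1.9500) = 4.0500 m
C+Z_d+Z_r = 0.0600+0.0000+0.0000 = 0.0600 m
sum ≈ 0.5850+1.9013+4.0500+0.0600 ≈ 6.5963 m = S ✓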